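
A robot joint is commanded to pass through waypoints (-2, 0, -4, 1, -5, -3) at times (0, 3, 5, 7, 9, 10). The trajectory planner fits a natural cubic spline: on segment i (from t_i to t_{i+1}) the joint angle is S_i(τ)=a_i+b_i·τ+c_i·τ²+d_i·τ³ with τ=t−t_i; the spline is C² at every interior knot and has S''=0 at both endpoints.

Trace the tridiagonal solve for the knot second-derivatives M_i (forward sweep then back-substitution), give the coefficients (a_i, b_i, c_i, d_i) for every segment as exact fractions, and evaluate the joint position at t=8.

Δ: Δ0=2/3, Δ1=-2, Δ2=5/2, Δ3=-3, Δ4=2
row 1: diag=10, rhs=-16; c'=1/5, d'=-8/5
row 2: denom=8−2·1/5=38/5; d'=(27−2·-8/5)/(38/5)=151/38
row 3: denom=8−2·5/19=142/19; d'=(-33−2·151/38)/(142/19)=-389/71
row 4: denom=6−2·19/71=388/71; d'=(30−2·-389/71)/(388/71)=727/97
back: M4=727/97
back: M3=-389/71−19/71·727/97=-726/97
back: M2=151/38−5/19·-726/97=1153/194
back: M1=-8/5−1/5·1153/194=-541/194
M: M0=0, M1=-541/194, M2=1153/194, M3=-726/97, M4=727/97, M5=0
seg 0: a=-2, c=M0/2=0, d=(M1−M0)/(6·3)=-541/3492, b=Δ0−h0·(2M0+M1)/6=2399/1164
seg 1: a=0, c=M1/2=-541/388, d=(M2−M1)/(6·2)=847/1164, b=Δ1−h1·(2M1+M2)/6=-1235/582
seg 2: a=-4, c=M2/2=1153/388, d=(M3−M2)/(6·2)=-2605/2328, b=Δ2−h2·(2M2+M3)/6=601/582
seg 3: a=1, c=M3/2=-363/97, d=(M4−M3)/(6·2)=1453/1164, b=Δ3−h3·(2M3+M4)/6=-148/291
seg 4: a=-5, c=M4/2=727/194, d=(M5−M4)/(6·1)=-727/582, b=Δ4−h4·(2M4+M5)/6=-145/291
t_q=8 → seg 3, τ=1; S=1+-148/291·τ+-363/97·τ²+1453/1164·τ³=-777/388

  seg 0: a=-2 b=2399/1164 c=0 d=-541/3492
  seg 1: a=0 b=-1235/582 c=-541/388 d=847/1164
  seg 2: a=-4 b=601/582 c=1153/388 d=-2605/2328
  seg 3: a=1 b=-148/291 c=-363/97 d=1453/1164
  seg 4: a=-5 b=-145/291 c=727/194 d=-727/582
S(8) = -777/388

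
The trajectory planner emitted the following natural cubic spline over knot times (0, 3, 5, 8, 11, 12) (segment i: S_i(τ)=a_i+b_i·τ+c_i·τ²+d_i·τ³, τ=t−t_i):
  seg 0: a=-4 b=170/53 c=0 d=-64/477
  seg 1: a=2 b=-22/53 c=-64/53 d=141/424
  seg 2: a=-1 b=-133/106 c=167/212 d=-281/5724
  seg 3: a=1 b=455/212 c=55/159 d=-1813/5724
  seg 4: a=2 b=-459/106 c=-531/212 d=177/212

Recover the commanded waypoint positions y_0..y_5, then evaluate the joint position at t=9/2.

y_0 = S_0(0) = a_0 = -4
y_1 = S_1(0) = a_1 = 2
y_2 = S_2(0) = a_2 = -1
y_3 = S_3(0) = a_3 = 1
y_4 = S_4(0) = a_4 = 2
y_5 = S_4(1) = -4
t_q=9/2 is in segment 1 (τ=3/2); S_1(τ)=-737/3392

y_0=-4 y_1=2 y_2=-1 y_3=1 y_4=2 y_5=-4
S(9/2) = -737/3392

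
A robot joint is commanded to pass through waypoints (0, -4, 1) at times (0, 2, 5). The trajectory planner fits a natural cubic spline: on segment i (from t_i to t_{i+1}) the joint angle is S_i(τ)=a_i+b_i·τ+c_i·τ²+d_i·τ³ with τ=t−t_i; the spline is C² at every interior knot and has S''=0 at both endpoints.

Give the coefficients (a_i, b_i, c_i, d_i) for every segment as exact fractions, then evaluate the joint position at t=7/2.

  seg 0: a=0 b=-41/15 c=0 d=11/60
  seg 1: a=-4 b=-8/15 c=11/10 d=-11/90
S(7/2) = -219/80

Δ: Δ0=-2, Δ1=5/3
row 1: diag=10, rhs=22; c'=3/10, d'=11/5
back: M1=11/5
M: M0=0, M1=11/5, M2=0
seg 0: a=0, c=M0/2=0, d=(M1−M0)/(6·2)=11/60, b=Δ0−h0·(2M0+M1)/6=-41/15
seg 1: a=-4, c=M1/2=11/10, d=(M2−M1)/(6·3)=-11/90, b=Δ1−h1·(2M1+M2)/6=-8/15
t_q=7/2 → seg 1, τ=3/2; S=-4+-8/15·τ+11/10·τ²+-11/90·τ³=-219/80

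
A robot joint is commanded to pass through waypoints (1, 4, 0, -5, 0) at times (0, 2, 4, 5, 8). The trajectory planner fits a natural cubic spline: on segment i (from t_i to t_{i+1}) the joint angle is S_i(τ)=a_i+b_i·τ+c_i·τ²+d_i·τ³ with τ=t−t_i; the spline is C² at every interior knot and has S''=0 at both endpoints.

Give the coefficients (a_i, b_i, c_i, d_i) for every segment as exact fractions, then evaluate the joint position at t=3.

Δ: Δ0=3/2, Δ1=-2, Δ2=-5, Δ3=5/3
row 1: diag=8, rhs=-21; c'=1/4, d'=-21/8
row 2: denom=6−2·1/4=11/2; d'=(-18−2·-21/8)/(11/2)=-51/22
row 3: denom=8−1·2/11=86/11; d'=(40−1·-51/22)/(86/11)=931/172
back: M3=931/172
back: M2=-51/22−2/11·931/172=-142/43
back: M1=-21/8−1/4·-142/43=-619/344
M: M0=0, M1=-619/344, M2=-142/43, M3=931/172, M4=0
seg 0: a=1, c=M0/2=0, d=(M1−M0)/(6·2)=-619/4128, b=Δ0−h0·(2M0+M1)/6=2167/1032
seg 1: a=4, c=M1/2=-619/688, d=(M2−M1)/(6·2)=-517/4128, b=Δ1−h1·(2M1+M2)/6=155/516
seg 2: a=0, c=M2/2=-71/43, d=(M3−M2)/(6·1)=1499/1032, b=Δ2−h2·(2M2+M3)/6=-4955/1032
seg 3: a=-5, c=M3/2=931/344, d=(M4−M3)/(6·3)=-931/3096, b=Δ3−h3·(2M3+M4)/6=-1933/516
t_q=3 → seg 1, τ=1; S=4+155/516·τ+-619/688·τ²+-517/4128·τ³=4507/1376

  seg 0: a=1 b=2167/1032 c=0 d=-619/4128
  seg 1: a=4 b=155/516 c=-619/688 d=-517/4128
  seg 2: a=0 b=-4955/1032 c=-71/43 d=1499/1032
  seg 3: a=-5 b=-1933/516 c=931/344 d=-931/3096
S(3) = 4507/1376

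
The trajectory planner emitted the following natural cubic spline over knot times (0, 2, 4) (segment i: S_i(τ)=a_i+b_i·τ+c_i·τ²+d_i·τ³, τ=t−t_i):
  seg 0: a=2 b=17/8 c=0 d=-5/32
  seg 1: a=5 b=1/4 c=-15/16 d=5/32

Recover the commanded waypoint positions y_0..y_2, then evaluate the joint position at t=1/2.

y_0=2 y_1=5 y_2=3
S(1/2) = 779/256

y_0 = S_0(0) = a_0 = 2
y_1 = S_1(0) = a_1 = 5
y_2 = S_1(2) = 3
t_q=1/2 is in segment 0 (τ=1/2); S_0(τ)=779/256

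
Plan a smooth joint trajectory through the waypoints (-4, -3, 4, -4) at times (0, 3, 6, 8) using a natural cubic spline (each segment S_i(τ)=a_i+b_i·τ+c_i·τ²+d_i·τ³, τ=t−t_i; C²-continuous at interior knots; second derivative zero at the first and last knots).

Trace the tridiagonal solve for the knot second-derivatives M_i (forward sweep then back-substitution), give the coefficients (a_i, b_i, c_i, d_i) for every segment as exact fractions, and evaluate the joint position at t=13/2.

  seg 0: a=-4 b=-80/111 c=0 d=13/111
  seg 1: a=-3 b=271/111 c=39/37 d=-121/333
  seg 2: a=4 b=-116/111 c=-82/37 d=41/111
S(13/2) = 879/296

Δ: Δ0=1/3, Δ1=7/3, Δ2=-4
row 1: diag=12, rhs=12; c'=1/4, d'=1
row 2: denom=10−3·1/4=37/4; d'=(-38−3·1)/(37/4)=-164/37
back: M2=-164/37
back: M1=1−1/4·-164/37=78/37
M: M0=0, M1=78/37, M2=-164/37, M3=0
seg 0: a=-4, c=M0/2=0, d=(M1−M0)/(6·3)=13/111, b=Δ0−h0·(2M0+M1)/6=-80/111
seg 1: a=-3, c=M1/2=39/37, d=(M2−M1)/(6·3)=-121/333, b=Δ1−h1·(2M1+M2)/6=271/111
seg 2: a=4, c=M2/2=-82/37, d=(M3−M2)/(6·2)=41/111, b=Δ2−h2·(2M2+M3)/6=-116/111
t_q=13/2 → seg 2, τ=1/2; S=4+-116/111·τ+-82/37·τ²+41/111·τ³=879/296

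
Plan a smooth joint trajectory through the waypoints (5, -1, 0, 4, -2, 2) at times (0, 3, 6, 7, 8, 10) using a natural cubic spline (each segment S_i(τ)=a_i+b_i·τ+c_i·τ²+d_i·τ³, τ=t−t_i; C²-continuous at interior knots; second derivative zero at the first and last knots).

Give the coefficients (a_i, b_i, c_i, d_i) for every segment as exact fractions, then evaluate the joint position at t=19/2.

Δ: Δ0=-2, Δ1=1/3, Δ2=4, Δ3=-6, Δ4=2
row 1: diag=12, rhs=14; c'=1/4, d'=7/6
row 2: denom=8−3·1/4=29/4; d'=(22−3·7/6)/(29/4)=74/29
row 3: denom=4−1·4/29=112/29; d'=(-60−1·74/29)/(112/29)=-907/56
row 4: denom=6−1·29/112=643/112; d'=(48−1·-907/56)/(643/112)=7190/643
back: M4=7190/643
back: M3=-907/56−29/112·7190/643=-12276/643
back: M2=74/29−4/29·-12276/643=3334/643
back: M1=7/6−1/4·3334/643=-250/1929
M: M0=0, M1=-250/1929, M2=3334/643, M3=-12276/643, M4=7190/643, M5=0
seg 0: a=5, c=M0/2=0, d=(M1−M0)/(6·3)=-125/17361, b=Δ0−h0·(2M0+M1)/6=-3733/1929
seg 1: a=-1, c=M1/2=-125/1929, d=(M2−M1)/(6·3)=5126/17361, b=Δ1−h1·(2M1+M2)/6=-4108/1929
seg 2: a=0, c=M2/2=1667/643, d=(M3−M2)/(6·1)=-7805/1929, b=Δ2−h2·(2M2+M3)/6=10520/1929
seg 3: a=4, c=M3/2=-6138/643, d=(M4−M3)/(6·1)=9733/1929, b=Δ3−h3·(2M3+M4)/6=-2893/1929
seg 4: a=-2, c=M4/2=3595/643, d=(M5−M4)/(6·2)=-3595/3858, b=Δ4−h4·(2M4+M5)/6=-10522/1929
t_q=19/2 → seg 4, τ=3/2; S=-2+-10522/1929·τ+3595/643·τ²+-3595/3858·τ³=-7687/10288

  seg 0: a=5 b=-3733/1929 c=0 d=-125/17361
  seg 1: a=-1 b=-4108/1929 c=-125/1929 d=5126/17361
  seg 2: a=0 b=10520/1929 c=1667/643 d=-7805/1929
  seg 3: a=4 b=-2893/1929 c=-6138/643 d=9733/1929
  seg 4: a=-2 b=-10522/1929 c=3595/643 d=-3595/3858
S(19/2) = -7687/10288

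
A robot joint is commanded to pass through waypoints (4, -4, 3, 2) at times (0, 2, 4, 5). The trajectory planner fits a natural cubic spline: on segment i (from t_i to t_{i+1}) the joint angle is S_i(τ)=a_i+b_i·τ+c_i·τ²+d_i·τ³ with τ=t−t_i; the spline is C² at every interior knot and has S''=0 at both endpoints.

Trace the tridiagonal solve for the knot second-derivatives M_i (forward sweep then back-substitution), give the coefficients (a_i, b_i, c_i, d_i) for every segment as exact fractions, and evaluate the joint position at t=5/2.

  seg 0: a=4 b=-71/11 c=0 d=27/44
  seg 1: a=-4 b=10/11 c=81/22 d=-105/88
  seg 2: a=3 b=29/22 c=-153/44 d=51/44
S(5/2) = -1953/704

Δ: Δ0=-4, Δ1=7/2, Δ2=-1
row 1: diag=8, rhs=45; c'=1/4, d'=45/8
row 2: denom=6−2·1/4=11/2; d'=(-27−2·45/8)/(11/2)=-153/22
back: M2=-153/22
back: M1=45/8−1/4·-153/22=81/11
M: M0=0, M1=81/11, M2=-153/22, M3=0
seg 0: a=4, c=M0/2=0, d=(M1−M0)/(6·2)=27/44, b=Δ0−h0·(2M0+M1)/6=-71/11
seg 1: a=-4, c=M1/2=81/22, d=(M2−M1)/(6·2)=-105/88, b=Δ1−h1·(2M1+M2)/6=10/11
seg 2: a=3, c=M2/2=-153/44, d=(M3−M2)/(6·1)=51/44, b=Δ2−h2·(2M2+M3)/6=29/22
t_q=5/2 → seg 1, τ=1/2; S=-4+10/11·τ+81/22·τ²+-105/88·τ³=-1953/704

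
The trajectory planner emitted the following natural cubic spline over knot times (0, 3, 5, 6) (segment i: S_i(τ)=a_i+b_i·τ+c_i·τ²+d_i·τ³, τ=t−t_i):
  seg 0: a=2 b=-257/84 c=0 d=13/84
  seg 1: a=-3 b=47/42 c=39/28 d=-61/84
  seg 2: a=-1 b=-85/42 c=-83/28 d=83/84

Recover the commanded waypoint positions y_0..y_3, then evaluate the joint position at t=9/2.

y_0=2 y_1=-3 y_2=-1 y_3=-5
S(9/2) = -143/224

y_0 = S_0(0) = a_0 = 2
y_1 = S_1(0) = a_1 = -3
y_2 = S_2(0) = a_2 = -1
y_3 = S_2(1) = -5
t_q=9/2 is in segment 1 (τ=3/2); S_1(τ)=-143/224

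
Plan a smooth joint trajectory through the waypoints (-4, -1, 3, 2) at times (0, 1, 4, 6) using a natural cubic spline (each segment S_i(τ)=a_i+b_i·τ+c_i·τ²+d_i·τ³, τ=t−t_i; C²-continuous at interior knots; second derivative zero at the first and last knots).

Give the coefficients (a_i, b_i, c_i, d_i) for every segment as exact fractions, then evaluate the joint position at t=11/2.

  seg 0: a=-4 b=1345/426 c=0 d=-67/426
  seg 1: a=-1 b=572/213 c=-67/142 d=1/142
  seg 2: a=3 b=19/426 c=-29/71 d=29/426
S(11/2) = 2701/1136

Δ: Δ0=3, Δ1=4/3, Δ2=-1/2
row 1: diag=8, rhs=-10; c'=3/8, d'=-5/4
row 2: denom=10−3·3/8=71/8; d'=(-11−3·-5/4)/(71/8)=-58/71
back: M2=-58/71
back: M1=-5/4−3/8·-58/71=-67/71
M: M0=0, M1=-67/71, M2=-58/71, M3=0
seg 0: a=-4, c=M0/2=0, d=(M1−M0)/(6·1)=-67/426, b=Δ0−h0·(2M0+M1)/6=1345/426
seg 1: a=-1, c=M1/2=-67/142, d=(M2−M1)/(6·3)=1/142, b=Δ1−h1·(2M1+M2)/6=572/213
seg 2: a=3, c=M2/2=-29/71, d=(M3−M2)/(6·2)=29/426, b=Δ2−h2·(2M2+M3)/6=19/426
t_q=11/2 → seg 2, τ=3/2; S=3+19/426·τ+-29/71·τ²+29/426·τ³=2701/1136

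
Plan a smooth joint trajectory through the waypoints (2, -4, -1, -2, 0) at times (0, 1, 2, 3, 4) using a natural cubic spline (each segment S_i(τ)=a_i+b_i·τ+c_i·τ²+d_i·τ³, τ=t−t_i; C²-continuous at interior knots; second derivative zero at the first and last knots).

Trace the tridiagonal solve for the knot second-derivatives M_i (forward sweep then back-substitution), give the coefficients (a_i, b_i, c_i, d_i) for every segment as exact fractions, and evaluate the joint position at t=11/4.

  seg 0: a=2 b=-35/4 c=0 d=11/4
  seg 1: a=-4 b=-1/2 c=33/4 d=-19/4
  seg 2: a=-1 b=7/4 c=-6 d=13/4
  seg 3: a=-2 b=-1/2 c=15/4 d=-5/4
S(11/4) = -433/256

Δ: Δ0=-6, Δ1=3, Δ2=-1, Δ3=2
row 1: diag=4, rhs=54; c'=1/4, d'=27/2
row 2: denom=4−1·1/4=15/4; d'=(-24−1·27/2)/(15/4)=-10
row 3: denom=4−1·4/15=56/15; d'=(18−1·-10)/(56/15)=15/2
back: M3=15/2
back: M2=-10−4/15·15/2=-12
back: M1=27/2−1/4·-12=33/2
M: M0=0, M1=33/2, M2=-12, M3=15/2, M4=0
seg 0: a=2, c=M0/2=0, d=(M1−M0)/(6·1)=11/4, b=Δ0−h0·(2M0+M1)/6=-35/4
seg 1: a=-4, c=M1/2=33/4, d=(M2−M1)/(6·1)=-19/4, b=Δ1−h1·(2M1+M2)/6=-1/2
seg 2: a=-1, c=M2/2=-6, d=(M3−M2)/(6·1)=13/4, b=Δ2−h2·(2M2+M3)/6=7/4
seg 3: a=-2, c=M3/2=15/4, d=(M4−M3)/(6·1)=-5/4, b=Δ3−h3·(2M3+M4)/6=-1/2
t_q=11/4 → seg 2, τ=3/4; S=-1+7/4·τ+-6·τ²+13/4·τ³=-433/256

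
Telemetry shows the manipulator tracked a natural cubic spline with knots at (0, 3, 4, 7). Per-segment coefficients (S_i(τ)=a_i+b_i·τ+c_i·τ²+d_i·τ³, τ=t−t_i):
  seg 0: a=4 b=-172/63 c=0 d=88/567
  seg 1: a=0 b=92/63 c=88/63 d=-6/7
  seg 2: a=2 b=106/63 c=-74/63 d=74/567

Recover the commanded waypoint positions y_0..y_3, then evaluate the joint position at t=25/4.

y_0=4 y_1=0 y_2=2 y_3=0
S(25/4) = 297/224

y_0 = S_0(0) = a_0 = 4
y_1 = S_1(0) = a_1 = 0
y_2 = S_2(0) = a_2 = 2
y_3 = S_2(3) = 0
t_q=25/4 is in segment 2 (τ=9/4); S_2(τ)=297/224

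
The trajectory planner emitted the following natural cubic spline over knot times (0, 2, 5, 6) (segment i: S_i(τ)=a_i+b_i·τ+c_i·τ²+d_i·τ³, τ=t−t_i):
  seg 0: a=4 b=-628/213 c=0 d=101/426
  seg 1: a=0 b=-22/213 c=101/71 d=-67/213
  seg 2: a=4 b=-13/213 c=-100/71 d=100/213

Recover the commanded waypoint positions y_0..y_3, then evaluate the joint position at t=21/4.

y_0=4 y_1=0 y_2=4 y_3=3
S(21/4) = 4435/1136

y_0 = S_0(0) = a_0 = 4
y_1 = S_1(0) = a_1 = 0
y_2 = S_2(0) = a_2 = 4
y_3 = S_2(1) = 3
t_q=21/4 is in segment 2 (τ=1/4); S_2(τ)=4435/1136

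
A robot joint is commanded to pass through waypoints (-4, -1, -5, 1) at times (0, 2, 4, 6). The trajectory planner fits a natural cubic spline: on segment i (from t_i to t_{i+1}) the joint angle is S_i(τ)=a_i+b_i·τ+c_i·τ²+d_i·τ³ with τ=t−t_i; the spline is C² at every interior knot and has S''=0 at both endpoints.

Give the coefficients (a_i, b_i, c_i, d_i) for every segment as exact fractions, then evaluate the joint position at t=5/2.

Δ: Δ0=3/2, Δ1=-2, Δ2=3
row 1: diag=8, rhs=-21; c'=1/4, d'=-21/8
row 2: denom=8−2·1/4=15/2; d'=(30−2·-21/8)/(15/2)=47/10
back: M2=47/10
back: M1=-21/8−1/4·47/10=-19/5
M: M0=0, M1=-19/5, M2=47/10, M3=0
seg 0: a=-4, c=M0/2=0, d=(M1−M0)/(6·2)=-19/60, b=Δ0−h0·(2M0+M1)/6=83/30
seg 1: a=-1, c=M1/2=-19/10, d=(M2−M1)/(6·2)=17/24, b=Δ1−h1·(2M1+M2)/6=-31/30
seg 2: a=-5, c=M2/2=47/20, d=(M3−M2)/(6·2)=-47/120, b=Δ2−h2·(2M2+M3)/6=-2/15
t_q=5/2 → seg 1, τ=1/2; S=-1+-31/30·τ+-19/10·τ²+17/24·τ³=-609/320

  seg 0: a=-4 b=83/30 c=0 d=-19/60
  seg 1: a=-1 b=-31/30 c=-19/10 d=17/24
  seg 2: a=-5 b=-2/15 c=47/20 d=-47/120
S(5/2) = -609/320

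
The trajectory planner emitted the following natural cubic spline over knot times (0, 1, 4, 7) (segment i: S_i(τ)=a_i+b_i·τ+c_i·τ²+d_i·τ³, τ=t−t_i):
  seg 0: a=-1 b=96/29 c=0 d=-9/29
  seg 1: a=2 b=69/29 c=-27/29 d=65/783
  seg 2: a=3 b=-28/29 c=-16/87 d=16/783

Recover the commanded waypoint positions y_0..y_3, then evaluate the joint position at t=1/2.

y_0 = S_0(0) = a_0 = -1
y_1 = S_1(0) = a_1 = 2
y_2 = S_2(0) = a_2 = 3
y_3 = S_2(3) = -1
t_q=1/2 is in segment 0 (τ=1/2); S_0(τ)=143/232

y_0=-1 y_1=2 y_2=3 y_3=-1
S(1/2) = 143/232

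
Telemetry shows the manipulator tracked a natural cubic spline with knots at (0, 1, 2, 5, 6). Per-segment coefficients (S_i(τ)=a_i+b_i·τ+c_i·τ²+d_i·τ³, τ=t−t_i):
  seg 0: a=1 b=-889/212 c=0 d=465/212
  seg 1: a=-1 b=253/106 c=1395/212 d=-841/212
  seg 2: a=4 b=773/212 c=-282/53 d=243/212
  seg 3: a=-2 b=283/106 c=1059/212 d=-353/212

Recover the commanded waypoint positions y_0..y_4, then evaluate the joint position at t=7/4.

y_0 = S_0(0) = a_0 = 1
y_1 = S_1(0) = a_1 = -1
y_2 = S_2(0) = a_2 = 4
y_3 = S_3(0) = a_3 = -2
y_4 = S_3(1) = 4
t_q=7/4 is in segment 1 (τ=3/4); S_1(τ)=38233/13568

y_0=1 y_1=-1 y_2=4 y_3=-2 y_4=4
S(7/4) = 38233/13568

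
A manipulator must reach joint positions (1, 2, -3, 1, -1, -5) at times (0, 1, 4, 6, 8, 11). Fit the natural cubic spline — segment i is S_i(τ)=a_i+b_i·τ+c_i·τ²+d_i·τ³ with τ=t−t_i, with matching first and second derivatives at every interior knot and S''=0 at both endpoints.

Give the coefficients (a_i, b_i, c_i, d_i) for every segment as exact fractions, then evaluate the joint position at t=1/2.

  seg 0: a=1 b=2002/1269 c=0 d=-733/1269
  seg 1: a=2 b=-197/1269 c=-733/423 d=4679/11421
  seg 2: a=-3 b=646/1269 c=2480/1269 d=-767/1269
  seg 3: a=1 b=454/423 c=-2122/1269 d=1613/5076
  seg 4: a=-1 b=-2287/1269 c=595/2538 d=-595/22842
S(1/2) = 5809/3384

Δ: Δ0=1, Δ1=-5/3, Δ2=2, Δ3=-1, Δ4=-4/3
row 1: diag=8, rhs=-16; c'=3/8, d'=-2
row 2: denom=10−3·3/8=71/8; d'=(22−3·-2)/(71/8)=224/71
row 3: denom=8−2·16/71=536/71; d'=(-18−2·224/71)/(536/71)=-863/268
row 4: denom=10−2·71/268=1269/134; d'=(-2−2·-863/268)/(1269/134)=595/1269
back: M4=595/1269
back: M3=-863/268−71/268·595/1269=-4244/1269
back: M2=224/71−16/71·-4244/1269=4960/1269
back: M1=-2−3/8·4960/1269=-1466/423
M: M0=0, M1=-1466/423, M2=4960/1269, M3=-4244/1269, M4=595/1269, M5=0
seg 0: a=1, c=M0/2=0, d=(M1−M0)/(6·1)=-733/1269, b=Δ0−h0·(2M0+M1)/6=2002/1269
seg 1: a=2, c=M1/2=-733/423, d=(M2−M1)/(6·3)=4679/11421, b=Δ1−h1·(2M1+M2)/6=-197/1269
seg 2: a=-3, c=M2/2=2480/1269, d=(M3−M2)/(6·2)=-767/1269, b=Δ2−h2·(2M2+M3)/6=646/1269
seg 3: a=1, c=M3/2=-2122/1269, d=(M4−M3)/(6·2)=1613/5076, b=Δ3−h3·(2M3+M4)/6=454/423
seg 4: a=-1, c=M4/2=595/2538, d=(M5−M4)/(6·3)=-595/22842, b=Δ4−h4·(2M4+M5)/6=-2287/1269
t_q=1/2 → seg 0, τ=1/2; S=1+2002/1269·τ+0·τ²+-733/1269·τ³=5809/3384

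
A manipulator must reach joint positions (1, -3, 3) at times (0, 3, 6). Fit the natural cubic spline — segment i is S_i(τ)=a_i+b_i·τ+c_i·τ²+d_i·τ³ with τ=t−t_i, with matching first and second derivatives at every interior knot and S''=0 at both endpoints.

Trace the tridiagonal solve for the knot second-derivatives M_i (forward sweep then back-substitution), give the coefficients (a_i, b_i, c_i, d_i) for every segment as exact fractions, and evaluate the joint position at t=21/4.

Δ: Δ0=-4/3, Δ1=2
row 1: diag=12, rhs=20; c'=1/4, d'=5/3
back: M1=5/3
M: M0=0, M1=5/3, M2=0
seg 0: a=1, c=M0/2=0, d=(M1−M0)/(6·3)=5/54, b=Δ0−h0·(2M0+M1)/6=-13/6
seg 1: a=-3, c=M1/2=5/6, d=(M2−M1)/(6·3)=-5/54, b=Δ1−h1·(2M1+M2)/6=1/3
t_q=21/4 → seg 1, τ=9/4; S=-3+1/3·τ+5/6·τ²+-5/54·τ³=117/128

  seg 0: a=1 b=-13/6 c=0 d=5/54
  seg 1: a=-3 b=1/3 c=5/6 d=-5/54
S(21/4) = 117/128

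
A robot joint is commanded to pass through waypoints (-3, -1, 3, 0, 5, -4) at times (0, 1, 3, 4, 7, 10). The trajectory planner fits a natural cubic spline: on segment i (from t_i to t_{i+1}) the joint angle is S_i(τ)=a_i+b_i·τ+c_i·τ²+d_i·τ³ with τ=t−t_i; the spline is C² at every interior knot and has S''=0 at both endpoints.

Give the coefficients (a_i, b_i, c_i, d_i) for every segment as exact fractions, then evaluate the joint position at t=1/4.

  seg 0: a=-3 b=2207/1356 c=0 d=505/1356
  seg 1: a=-1 b=1861/678 c=505/452 d=-505/678
  seg 2: a=3 b=-1169/678 c=-1515/452 d=2815/1356
  seg 3: a=0 b=-2983/1356 c=325/113 d=-6457/12204
  seg 4: a=5 b=523/678 c=-2557/1356 d=2557/12204
S(1/4) = -74845/28928

Δ: Δ0=2, Δ1=2, Δ2=-3, Δ3=5/3, Δ4=-3
row 1: diag=6, rhs=0; c'=1/3, d'=0
row 2: denom=6−2·1/3=16/3; d'=(-30−2·0)/(16/3)=-45/8
row 3: denom=8−1·3/16=125/16; d'=(28−1·-45/8)/(125/16)=538/125
row 4: denom=12−3·48/125=1356/125; d'=(-28−3·538/125)/(1356/125)=-2557/678
back: M4=-2557/678
back: M3=538/125−48/125·-2557/678=650/113
back: M2=-45/8−3/16·650/113=-1515/226
back: M1=0−1/3·-1515/226=505/226
M: M0=0, M1=505/226, M2=-1515/226, M3=650/113, M4=-2557/678, M5=0
seg 0: a=-3, c=M0/2=0, d=(M1−M0)/(6·1)=505/1356, b=Δ0−h0·(2M0+M1)/6=2207/1356
seg 1: a=-1, c=M1/2=505/452, d=(M2−M1)/(6·2)=-505/678, b=Δ1−h1·(2M1+M2)/6=1861/678
seg 2: a=3, c=M2/2=-1515/452, d=(M3−M2)/(6·1)=2815/1356, b=Δ2−h2·(2M2+M3)/6=-1169/678
seg 3: a=0, c=M3/2=325/113, d=(M4−M3)/(6·3)=-6457/12204, b=Δ3−h3·(2M3+M4)/6=-2983/1356
seg 4: a=5, c=M4/2=-2557/1356, d=(M5−M4)/(6·3)=2557/12204, b=Δ4−h4·(2M4+M5)/6=523/678
t_q=1/4 → seg 0, τ=1/4; S=-3+2207/1356·τ+0·τ²+505/1356·τ³=-74845/28928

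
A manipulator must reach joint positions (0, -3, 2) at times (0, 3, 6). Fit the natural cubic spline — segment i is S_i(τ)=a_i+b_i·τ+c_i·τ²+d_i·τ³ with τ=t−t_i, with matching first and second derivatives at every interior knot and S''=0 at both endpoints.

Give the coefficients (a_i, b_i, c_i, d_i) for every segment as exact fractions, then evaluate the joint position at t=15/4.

  seg 0: a=0 b=-5/3 c=0 d=2/27
  seg 1: a=-3 b=1/3 c=2/3 d=-2/27
S(15/4) = -77/32

Δ: Δ0=-1, Δ1=5/3
row 1: diag=12, rhs=16; c'=1/4, d'=4/3
back: M1=4/3
M: M0=0, M1=4/3, M2=0
seg 0: a=0, c=M0/2=0, d=(M1−M0)/(6·3)=2/27, b=Δ0−h0·(2M0+M1)/6=-5/3
seg 1: a=-3, c=M1/2=2/3, d=(M2−M1)/(6·3)=-2/27, b=Δ1−h1·(2M1+M2)/6=1/3
t_q=15/4 → seg 1, τ=3/4; S=-3+1/3·τ+2/3·τ²+-2/27·τ³=-77/32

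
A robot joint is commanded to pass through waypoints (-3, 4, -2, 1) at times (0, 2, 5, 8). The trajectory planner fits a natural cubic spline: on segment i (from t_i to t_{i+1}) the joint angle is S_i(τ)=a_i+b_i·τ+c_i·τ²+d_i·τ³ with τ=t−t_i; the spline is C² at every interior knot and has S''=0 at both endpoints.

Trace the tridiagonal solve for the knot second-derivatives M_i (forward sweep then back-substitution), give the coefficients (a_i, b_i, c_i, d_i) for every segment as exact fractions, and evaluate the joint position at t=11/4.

  seg 0: a=-3 b=359/74 c=0 d=-25/74
  seg 1: a=4 b=59/74 c=-75/37 d=27/74
  seg 2: a=-2 b=-56/37 c=93/74 d=-31/222
S(11/4) = 17105/4736

Δ: Δ0=7/2, Δ1=-2, Δ2=1
row 1: diag=10, rhs=-33; c'=3/10, d'=-33/10
row 2: denom=12−3·3/10=111/10; d'=(18−3·-33/10)/(111/10)=93/37
back: M2=93/37
back: M1=-33/10−3/10·93/37=-150/37
M: M0=0, M1=-150/37, M2=93/37, M3=0
seg 0: a=-3, c=M0/2=0, d=(M1−M0)/(6·2)=-25/74, b=Δ0−h0·(2M0+M1)/6=359/74
seg 1: a=4, c=M1/2=-75/37, d=(M2−M1)/(6·3)=27/74, b=Δ1−h1·(2M1+M2)/6=59/74
seg 2: a=-2, c=M2/2=93/74, d=(M3−M2)/(6·3)=-31/222, b=Δ2−h2·(2M2+M3)/6=-56/37
t_q=11/4 → seg 1, τ=3/4; S=4+59/74·τ+-75/37·τ²+27/74·τ³=17105/4736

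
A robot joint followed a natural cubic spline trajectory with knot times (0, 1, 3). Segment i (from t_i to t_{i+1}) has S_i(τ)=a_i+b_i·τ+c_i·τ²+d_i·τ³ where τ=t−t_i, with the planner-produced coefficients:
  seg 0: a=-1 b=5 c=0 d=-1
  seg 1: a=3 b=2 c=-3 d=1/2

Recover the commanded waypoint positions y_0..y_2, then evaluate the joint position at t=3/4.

y_0=-1 y_1=3 y_2=-1
S(3/4) = 149/64

y_0 = S_0(0) = a_0 = -1
y_1 = S_1(0) = a_1 = 3
y_2 = S_1(2) = -1
t_q=3/4 is in segment 0 (τ=3/4); S_0(τ)=149/64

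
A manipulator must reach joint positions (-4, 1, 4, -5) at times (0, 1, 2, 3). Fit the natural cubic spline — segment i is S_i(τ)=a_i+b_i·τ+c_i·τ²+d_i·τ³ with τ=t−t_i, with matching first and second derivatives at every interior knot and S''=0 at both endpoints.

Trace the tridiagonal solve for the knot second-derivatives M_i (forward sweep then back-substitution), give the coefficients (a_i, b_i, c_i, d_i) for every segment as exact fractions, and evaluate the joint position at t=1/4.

  seg 0: a=-4 b=71/15 c=0 d=4/15
  seg 1: a=1 b=83/15 c=4/5 d=-10/3
  seg 2: a=4 b=-43/15 c=-46/5 d=46/15
S(1/4) = -45/16

Δ: Δ0=5, Δ1=3, Δ2=-9
row 1: diag=4, rhs=-12; c'=1/4, d'=-3
row 2: denom=4−1·1/4=15/4; d'=(-72−1·-3)/(15/4)=-92/5
back: M2=-92/5
back: M1=-3−1/4·-92/5=8/5
M: M0=0, M1=8/5, M2=-92/5, M3=0
seg 0: a=-4, c=M0/2=0, d=(M1−M0)/(6·1)=4/15, b=Δ0−h0·(2M0+M1)/6=71/15
seg 1: a=1, c=M1/2=4/5, d=(M2−M1)/(6·1)=-10/3, b=Δ1−h1·(2M1+M2)/6=83/15
seg 2: a=4, c=M2/2=-46/5, d=(M3−M2)/(6·1)=46/15, b=Δ2−h2·(2M2+M3)/6=-43/15
t_q=1/4 → seg 0, τ=1/4; S=-4+71/15·τ+0·τ²+4/15·τ³=-45/16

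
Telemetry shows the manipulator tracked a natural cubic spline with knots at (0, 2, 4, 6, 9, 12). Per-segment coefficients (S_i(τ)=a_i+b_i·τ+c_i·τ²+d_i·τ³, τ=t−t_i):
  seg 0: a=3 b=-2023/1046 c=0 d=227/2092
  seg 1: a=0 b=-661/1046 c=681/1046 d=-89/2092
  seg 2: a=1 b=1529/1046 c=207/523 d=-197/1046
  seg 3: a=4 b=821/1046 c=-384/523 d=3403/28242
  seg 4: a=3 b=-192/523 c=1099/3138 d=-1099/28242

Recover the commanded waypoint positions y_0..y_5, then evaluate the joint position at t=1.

y_0=3 y_1=0 y_2=1 y_3=4 y_4=3 y_5=4
S(1) = 2457/2092

y_0 = S_0(0) = a_0 = 3
y_1 = S_1(0) = a_1 = 0
y_2 = S_2(0) = a_2 = 1
y_3 = S_3(0) = a_3 = 4
y_4 = S_4(0) = a_4 = 3
y_5 = S_4(3) = 4
t_q=1 is in segment 0 (τ=1); S_0(τ)=2457/2092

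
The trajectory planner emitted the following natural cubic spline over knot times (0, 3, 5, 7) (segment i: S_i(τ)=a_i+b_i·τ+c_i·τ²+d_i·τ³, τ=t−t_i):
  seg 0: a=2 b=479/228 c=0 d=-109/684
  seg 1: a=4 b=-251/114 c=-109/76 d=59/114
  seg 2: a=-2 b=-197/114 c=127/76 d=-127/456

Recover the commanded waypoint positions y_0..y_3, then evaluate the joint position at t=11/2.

y_0 = S_0(0) = a_0 = 2
y_1 = S_1(0) = a_1 = 4
y_2 = S_2(0) = a_2 = -2
y_3 = S_2(2) = -1
t_q=11/2 is in segment 2 (τ=1/2); S_2(τ)=-3017/1216

y_0=2 y_1=4 y_2=-2 y_3=-1
S(11/2) = -3017/1216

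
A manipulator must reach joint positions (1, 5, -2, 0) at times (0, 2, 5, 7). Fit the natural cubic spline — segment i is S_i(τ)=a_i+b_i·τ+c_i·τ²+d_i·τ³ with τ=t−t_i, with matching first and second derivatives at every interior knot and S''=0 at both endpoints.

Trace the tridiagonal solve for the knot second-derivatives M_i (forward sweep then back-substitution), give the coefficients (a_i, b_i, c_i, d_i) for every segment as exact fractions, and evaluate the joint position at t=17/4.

Δ: Δ0=2, Δ1=-7/3, Δ2=1
row 1: diag=10, rhs=-26; c'=3/10, d'=-13/5
row 2: denom=10−3·3/10=91/10; d'=(20−3·-13/5)/(91/10)=278/91
back: M2=278/91
back: M1=-13/5−3/10·278/91=-320/91
M: M0=0, M1=-320/91, M2=278/91, M3=0
seg 0: a=1, c=M0/2=0, d=(M1−M0)/(6·2)=-80/273, b=Δ0−h0·(2M0+M1)/6=866/273
seg 1: a=5, c=M1/2=-160/91, d=(M2−M1)/(6·3)=23/63, b=Δ1−h1·(2M1+M2)/6=-94/273
seg 2: a=-2, c=M2/2=139/91, d=(M3−M2)/(6·2)=-139/546, b=Δ2−h2·(2M2+M3)/6=-283/273
t_q=17/4 → seg 1, τ=9/4; S=5+-94/273·τ+-160/91·τ²+23/63·τ³=-3013/5824

  seg 0: a=1 b=866/273 c=0 d=-80/273
  seg 1: a=5 b=-94/273 c=-160/91 d=23/63
  seg 2: a=-2 b=-283/273 c=139/91 d=-139/546
S(17/4) = -3013/5824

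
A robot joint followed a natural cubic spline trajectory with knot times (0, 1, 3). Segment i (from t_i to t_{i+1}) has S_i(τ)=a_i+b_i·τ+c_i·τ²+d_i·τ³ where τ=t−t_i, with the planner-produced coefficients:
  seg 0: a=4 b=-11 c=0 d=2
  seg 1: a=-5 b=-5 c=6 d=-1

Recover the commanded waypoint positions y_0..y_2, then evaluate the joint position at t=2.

y_0=4 y_1=-5 y_2=1
S(2) = -5

y_0 = S_0(0) = a_0 = 4
y_1 = S_1(0) = a_1 = -5
y_2 = S_1(2) = 1
t_q=2 is in segment 1 (τ=1); S_1(τ)=-5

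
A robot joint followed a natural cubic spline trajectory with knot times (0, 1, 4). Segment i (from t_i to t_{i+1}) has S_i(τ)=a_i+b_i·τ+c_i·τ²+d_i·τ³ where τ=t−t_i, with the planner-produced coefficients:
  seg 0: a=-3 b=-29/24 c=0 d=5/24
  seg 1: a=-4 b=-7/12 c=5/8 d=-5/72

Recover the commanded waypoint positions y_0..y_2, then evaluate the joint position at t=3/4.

y_0=-3 y_1=-4 y_2=-2
S(3/4) = -1955/512

y_0 = S_0(0) = a_0 = -3
y_1 = S_1(0) = a_1 = -4
y_2 = S_1(3) = -2
t_q=3/4 is in segment 0 (τ=3/4); S_0(τ)=-1955/512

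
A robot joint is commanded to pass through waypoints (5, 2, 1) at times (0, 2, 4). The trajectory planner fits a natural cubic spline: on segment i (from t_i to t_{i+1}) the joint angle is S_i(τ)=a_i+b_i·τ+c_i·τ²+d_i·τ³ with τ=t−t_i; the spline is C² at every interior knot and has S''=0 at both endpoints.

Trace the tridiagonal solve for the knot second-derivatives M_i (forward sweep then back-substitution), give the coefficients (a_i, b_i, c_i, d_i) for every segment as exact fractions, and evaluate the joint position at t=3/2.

Δ: Δ0=-3/2, Δ1=-1/2
row 1: diag=8, rhs=6; c'=1/4, d'=3/4
back: M1=3/4
M: M0=0, M1=3/4, M2=0
seg 0: a=5, c=M0/2=0, d=(M1−M0)/(6·2)=1/16, b=Δ0−h0·(2M0+M1)/6=-7/4
seg 1: a=2, c=M1/2=3/8, d=(M2−M1)/(6·2)=-1/16, b=Δ1−h1·(2M1+M2)/6=-1
t_q=3/2 → seg 0, τ=3/2; S=5+-7/4·τ+0·τ²+1/16·τ³=331/128

  seg 0: a=5 b=-7/4 c=0 d=1/16
  seg 1: a=2 b=-1 c=3/8 d=-1/16
S(3/2) = 331/128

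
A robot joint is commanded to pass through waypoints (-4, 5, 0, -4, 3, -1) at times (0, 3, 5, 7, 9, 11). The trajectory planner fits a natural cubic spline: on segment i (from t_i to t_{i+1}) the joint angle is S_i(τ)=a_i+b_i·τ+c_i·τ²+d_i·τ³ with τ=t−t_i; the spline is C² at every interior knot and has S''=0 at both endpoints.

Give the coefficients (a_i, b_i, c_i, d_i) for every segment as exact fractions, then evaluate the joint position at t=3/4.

Δ: Δ0=3, Δ1=-5/2, Δ2=-2, Δ3=7/2, Δ4=-2
row 1: diag=10, rhs=-33; c'=1/5, d'=-33/10
row 2: denom=8−2·1/5=38/5; d'=(3−2·-33/10)/(38/5)=24/19
row 3: denom=8−2·5/19=142/19; d'=(33−2·24/19)/(142/19)=579/142
row 4: denom=8−2·19/71=530/71; d'=(-33−2·579/142)/(530/71)=-1461/265
back: M4=-1461/265
back: M3=579/142−19/71·-1461/265=2943/530
back: M2=24/19−5/19·2943/530=-21/106
back: M1=-33/10−1/5·-21/106=-864/265
M: M0=0, M1=-864/265, M2=-21/106, M3=2943/530, M4=-1461/265, M5=0
seg 0: a=-4, c=M0/2=0, d=(M1−M0)/(6·3)=-48/265, b=Δ0−h0·(2M0+M1)/6=1227/265
seg 1: a=5, c=M1/2=-432/265, d=(M2−M1)/(6·2)=541/2120, b=Δ1−h1·(2M1+M2)/6=-69/265
seg 2: a=0, c=M2/2=-21/212, d=(M3−M2)/(6·2)=127/265, b=Δ2−h2·(2M2+M3)/6=-1971/530
seg 3: a=-4, c=M3/2=2943/1060, d=(M4−M3)/(6·2)=-391/424, b=Δ3−h3·(2M3+M4)/6=867/530
seg 4: a=3, c=M4/2=-1461/530, d=(M5−M4)/(6·2)=487/1060, b=Δ4−h4·(2M4+M5)/6=444/265
t_q=3/4 → seg 0, τ=3/4; S=-4+1227/265·τ+0·τ²+-48/265·τ³=-32/53

  seg 0: a=-4 b=1227/265 c=0 d=-48/265
  seg 1: a=5 b=-69/265 c=-432/265 d=541/2120
  seg 2: a=0 b=-1971/530 c=-21/212 d=127/265
  seg 3: a=-4 b=867/530 c=2943/1060 d=-391/424
  seg 4: a=3 b=444/265 c=-1461/530 d=487/1060
S(3/4) = -32/53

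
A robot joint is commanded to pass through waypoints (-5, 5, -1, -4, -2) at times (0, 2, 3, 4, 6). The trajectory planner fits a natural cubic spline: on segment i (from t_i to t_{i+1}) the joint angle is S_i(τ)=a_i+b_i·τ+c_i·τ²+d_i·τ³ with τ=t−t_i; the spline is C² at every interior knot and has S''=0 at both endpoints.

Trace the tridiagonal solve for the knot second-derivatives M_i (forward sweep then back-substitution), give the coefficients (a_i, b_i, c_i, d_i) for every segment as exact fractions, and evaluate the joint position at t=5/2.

  seg 0: a=-5 b=199/22 c=0 d=-89/88
  seg 1: a=5 b=-34/11 c=-267/44 d=139/44
  seg 2: a=-1 b=-23/4 c=75/22 d=-29/44
  seg 3: a=-4 b=-10/11 c=63/44 d=-21/88
S(5/2) = 821/352

Δ: Δ0=5, Δ1=-6, Δ2=-3, Δ3=1
row 1: diag=6, rhs=-66; c'=1/6, d'=-11
row 2: denom=4−1·1/6=23/6; d'=(18−1·-11)/(23/6)=174/23
row 3: denom=6−1·6/23=132/23; d'=(24−1·174/23)/(132/23)=63/22
back: M3=63/22
back: M2=174/23−6/23·63/22=75/11
back: M1=-11−1/6·75/11=-267/22
M: M0=0, M1=-267/22, M2=75/11, M3=63/22, M4=0
seg 0: a=-5, c=M0/2=0, d=(M1−M0)/(6·2)=-89/88, b=Δ0−h0·(2M0+M1)/6=199/22
seg 1: a=5, c=M1/2=-267/44, d=(M2−M1)/(6·1)=139/44, b=Δ1−h1·(2M1+M2)/6=-34/11
seg 2: a=-1, c=M2/2=75/22, d=(M3−M2)/(6·1)=-29/44, b=Δ2−h2·(2M2+M3)/6=-23/4
seg 3: a=-4, c=M3/2=63/44, d=(M4−M3)/(6·2)=-21/88, b=Δ3−h3·(2M3+M4)/6=-10/11
t_q=5/2 → seg 1, τ=1/2; S=5+-34/11·τ+-267/44·τ²+139/44·τ³=821/352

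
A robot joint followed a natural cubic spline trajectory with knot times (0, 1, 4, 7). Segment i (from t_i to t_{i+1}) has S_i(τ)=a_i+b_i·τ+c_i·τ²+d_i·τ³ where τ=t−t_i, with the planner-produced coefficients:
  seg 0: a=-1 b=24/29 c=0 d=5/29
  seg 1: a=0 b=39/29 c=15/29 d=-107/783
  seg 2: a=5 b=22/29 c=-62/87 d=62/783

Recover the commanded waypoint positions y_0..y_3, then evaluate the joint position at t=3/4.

y_0=-1 y_1=0 y_2=5 y_3=3
S(3/4) = -569/1856

y_0 = S_0(0) = a_0 = -1
y_1 = S_1(0) = a_1 = 0
y_2 = S_2(0) = a_2 = 5
y_3 = S_2(3) = 3
t_q=3/4 is in segment 0 (τ=3/4); S_0(τ)=-569/1856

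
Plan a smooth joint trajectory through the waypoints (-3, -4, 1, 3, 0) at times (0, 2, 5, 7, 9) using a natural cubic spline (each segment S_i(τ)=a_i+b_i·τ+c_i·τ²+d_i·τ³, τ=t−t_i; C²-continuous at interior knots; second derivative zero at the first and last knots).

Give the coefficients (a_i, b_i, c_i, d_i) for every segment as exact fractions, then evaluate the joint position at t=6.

Δ: Δ0=-1/2, Δ1=5/3, Δ2=1, Δ3=-3/2
row 1: diag=10, rhs=13; c'=3/10, d'=13/10
row 2: denom=10−3·3/10=91/10; d'=(-4−3·13/10)/(91/10)=-79/91
row 3: denom=8−2·20/91=688/91; d'=(-15−2·-79/91)/(688/91)=-1207/688
back: M3=-1207/688
back: M2=-79/91−20/91·-1207/688=-83/172
back: M1=13/10−3/10·-83/172=497/344
M: M0=0, M1=497/344, M2=-83/172, M3=-1207/688, M4=0
seg 0: a=-3, c=M0/2=0, d=(M1−M0)/(6·2)=497/4128, b=Δ0−h0·(2M0+M1)/6=-1013/1032
seg 1: a=-4, c=M1/2=497/688, d=(M2−M1)/(6·3)=-221/2064, b=Δ1−h1·(2M1+M2)/6=239/516
seg 2: a=1, c=M2/2=-83/344, d=(M3−M2)/(6·2)=-875/8256, b=Δ2−h2·(2M2+M3)/6=3935/2064
seg 3: a=3, c=M3/2=-1207/1376, d=(M4−M3)/(6·2)=1207/8256, b=Δ3−h3·(2M3+M4)/6=-341/1032
t_q=6 → seg 2, τ=1; S=1+3935/2064·τ+-83/344·τ²+-875/8256·τ³=7043/2752

  seg 0: a=-3 b=-1013/1032 c=0 d=497/4128
  seg 1: a=-4 b=239/516 c=497/688 d=-221/2064
  seg 2: a=1 b=3935/2064 c=-83/344 d=-875/8256
  seg 3: a=3 b=-341/1032 c=-1207/1376 d=1207/8256
S(6) = 7043/2752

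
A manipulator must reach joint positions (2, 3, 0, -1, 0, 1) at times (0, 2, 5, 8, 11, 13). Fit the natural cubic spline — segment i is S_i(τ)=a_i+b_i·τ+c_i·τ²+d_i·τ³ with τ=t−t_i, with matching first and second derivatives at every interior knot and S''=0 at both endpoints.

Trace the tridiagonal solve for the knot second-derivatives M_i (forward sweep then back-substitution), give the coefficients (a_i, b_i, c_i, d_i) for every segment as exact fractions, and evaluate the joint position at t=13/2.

Δ: Δ0=1/2, Δ1=-1, Δ2=-1/3, Δ3=1/3, Δ4=1/2
row 1: diag=10, rhs=-9; c'=3/10, d'=-9/10
row 2: denom=12−3·3/10=111/10; d'=(4−3·-9/10)/(111/10)=67/111
row 3: denom=12−3·10/37=414/37; d'=(4−3·67/111)/(414/37)=9/46
row 4: denom=10−3·37/138=423/46; d'=(1−3·9/46)/(423/46)=19/423
back: M4=19/423
back: M3=9/46−37/138·19/423=233/1269
back: M2=67/111−10/37·233/1269=703/1269
back: M1=-9/10−3/10·703/1269=-451/423
M: M0=0, M1=-451/423, M2=703/1269, M3=233/1269, M4=19/423, M5=0
seg 0: a=2, c=M0/2=0, d=(M1−M0)/(6·2)=-451/5076, b=Δ0−h0·(2M0+M1)/6=2171/2538
seg 1: a=3, c=M1/2=-451/846, d=(M2−M1)/(6·3)=1028/11421, b=Δ1−h1·(2M1+M2)/6=-535/2538
seg 2: a=0, c=M2/2=703/2538, d=(M3−M2)/(6·3)=-5/243, b=Δ2−h2·(2M2+M3)/6=-2485/2538
seg 3: a=-1, c=M3/2=233/2538, d=(M4−M3)/(6·3)=-88/11421, b=Δ3−h3·(2M3+M4)/6=323/2538
seg 4: a=0, c=M4/2=19/846, d=(M5−M4)/(6·2)=-19/5076, b=Δ4−h4·(2M4+M5)/6=1193/2538
t_q=13/2 → seg 2, τ=3/2; S=0+-2485/2538·τ+703/2538·τ²+-5/243·τ³=-43/47

  seg 0: a=2 b=2171/2538 c=0 d=-451/5076
  seg 1: a=3 b=-535/2538 c=-451/846 d=1028/11421
  seg 2: a=0 b=-2485/2538 c=703/2538 d=-5/243
  seg 3: a=-1 b=323/2538 c=233/2538 d=-88/11421
  seg 4: a=0 b=1193/2538 c=19/846 d=-19/5076
S(13/2) = -43/47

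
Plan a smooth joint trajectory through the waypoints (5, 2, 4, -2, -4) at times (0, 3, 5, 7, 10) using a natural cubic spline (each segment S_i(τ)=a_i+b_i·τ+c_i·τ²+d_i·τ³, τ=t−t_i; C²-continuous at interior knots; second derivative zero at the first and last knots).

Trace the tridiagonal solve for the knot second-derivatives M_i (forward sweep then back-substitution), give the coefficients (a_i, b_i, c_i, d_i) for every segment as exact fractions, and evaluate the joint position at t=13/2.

  seg 0: a=5 b=-361/180 c=0 d=181/1620
  seg 1: a=2 b=91/90 c=181/180 d=-91/180
  seg 2: a=4 b=-31/30 c=-73/36 d=47/90
  seg 3: a=-2 b=-259/90 c=199/180 d=-199/1620
S(13/2) = -7/20

Δ: Δ0=-1, Δ1=1, Δ2=-3, Δ3=-2/3
row 1: diag=10, rhs=12; c'=1/5, d'=6/5
row 2: denom=8−2·1/5=38/5; d'=(-24−2·6/5)/(38/5)=-66/19
row 3: denom=10−2·5/19=180/19; d'=(14−2·-66/19)/(180/19)=199/90
back: M3=199/90
back: M2=-66/19−5/19·199/90=-73/18
back: M1=6/5−1/5·-73/18=181/90
M: M0=0, M1=181/90, M2=-73/18, M3=199/90, M4=0
seg 0: a=5, c=M0/2=0, d=(M1−M0)/(6·3)=181/1620, b=Δ0−h0·(2M0+M1)/6=-361/180
seg 1: a=2, c=M1/2=181/180, d=(M2−M1)/(6·2)=-91/180, b=Δ1−h1·(2M1+M2)/6=91/90
seg 2: a=4, c=M2/2=-73/36, d=(M3−M2)/(6·2)=47/90, b=Δ2−h2·(2M2+M3)/6=-31/30
seg 3: a=-2, c=M3/2=199/180, d=(M4−M3)/(6·3)=-199/1620, b=Δ3−h3·(2M3+M4)/6=-259/90
t_q=13/2 → seg 2, τ=3/2; S=4+-31/30·τ+-73/36·τ²+47/90·τ³=-7/20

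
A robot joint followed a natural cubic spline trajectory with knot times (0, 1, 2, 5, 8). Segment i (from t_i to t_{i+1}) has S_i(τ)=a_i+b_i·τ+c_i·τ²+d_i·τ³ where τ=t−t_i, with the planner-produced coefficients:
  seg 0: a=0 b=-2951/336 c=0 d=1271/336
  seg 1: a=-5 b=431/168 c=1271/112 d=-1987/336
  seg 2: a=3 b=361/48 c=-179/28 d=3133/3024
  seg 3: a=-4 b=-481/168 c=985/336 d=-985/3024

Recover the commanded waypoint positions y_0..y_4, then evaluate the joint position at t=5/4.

y_0 = S_0(0) = a_0 = 0
y_1 = S_1(0) = a_1 = -5
y_2 = S_2(0) = a_2 = 3
y_3 = S_3(0) = a_3 = -4
y_4 = S_3(3) = 5
t_q=5/4 is in segment 1 (τ=1/4); S_1(τ)=-26821/7168

y_0=0 y_1=-5 y_2=3 y_3=-4 y_4=5
S(5/4) = -26821/7168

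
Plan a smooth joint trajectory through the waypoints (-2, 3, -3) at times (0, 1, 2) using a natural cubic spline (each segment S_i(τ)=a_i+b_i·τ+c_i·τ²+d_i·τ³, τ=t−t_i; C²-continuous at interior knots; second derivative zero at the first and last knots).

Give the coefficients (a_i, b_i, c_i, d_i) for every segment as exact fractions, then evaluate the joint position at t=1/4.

Δ: Δ0=5, Δ1=-6
row 1: diag=4, rhs=-66; c'=1/4, d'=-33/2
back: M1=-33/2
M: M0=0, M1=-33/2, M2=0
seg 0: a=-2, c=M0/2=0, d=(M1−M0)/(6·1)=-11/4, b=Δ0−h0·(2M0+M1)/6=31/4
seg 1: a=3, c=M1/2=-33/4, d=(M2−M1)/(6·1)=11/4, b=Δ1−h1·(2M1+M2)/6=-1/2
t_q=1/4 → seg 0, τ=1/4; S=-2+31/4·τ+0·τ²+-11/4·τ³=-27/256

  seg 0: a=-2 b=31/4 c=0 d=-11/4
  seg 1: a=3 b=-1/2 c=-33/4 d=11/4
S(1/4) = -27/256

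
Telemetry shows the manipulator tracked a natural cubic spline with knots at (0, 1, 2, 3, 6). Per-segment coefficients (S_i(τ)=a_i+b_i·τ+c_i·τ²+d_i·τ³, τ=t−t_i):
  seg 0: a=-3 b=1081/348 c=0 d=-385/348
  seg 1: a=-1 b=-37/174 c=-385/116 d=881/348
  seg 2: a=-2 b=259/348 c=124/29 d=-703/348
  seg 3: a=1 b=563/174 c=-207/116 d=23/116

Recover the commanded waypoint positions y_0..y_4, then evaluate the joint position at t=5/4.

y_0=-3 y_1=-1 y_2=-2 y_3=1 y_4=0
S(5/4) = -9065/7424

y_0 = S_0(0) = a_0 = -3
y_1 = S_1(0) = a_1 = -1
y_2 = S_2(0) = a_2 = -2
y_3 = S_3(0) = a_3 = 1
y_4 = S_3(3) = 0
t_q=5/4 is in segment 1 (τ=1/4); S_1(τ)=-9065/7424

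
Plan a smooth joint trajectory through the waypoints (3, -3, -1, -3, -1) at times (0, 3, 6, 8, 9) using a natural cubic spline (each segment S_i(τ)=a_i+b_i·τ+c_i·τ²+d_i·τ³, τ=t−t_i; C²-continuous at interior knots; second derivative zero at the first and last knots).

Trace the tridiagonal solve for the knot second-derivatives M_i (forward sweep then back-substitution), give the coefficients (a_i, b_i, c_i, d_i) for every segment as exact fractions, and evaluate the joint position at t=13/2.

  seg 0: a=3 b=-914/309 c=0 d=296/2781
  seg 1: a=-3 b=-26/309 c=296/309 d=-656/2781
  seg 2: a=-1 b=-218/309 c=-120/103 d=629/1236
  seg 3: a=-3 b=229/309 c=389/206 d=-389/618
S(13/2) = -5209/3296

Δ: Δ0=-2, Δ1=2/3, Δ2=-1, Δ3=2
row 1: diag=12, rhs=16; c'=1/4, d'=4/3
row 2: denom=10−3·1/4=37/4; d'=(-10−3·4/3)/(37/4)=-56/37
row 3: denom=6−2·8/37=206/37; d'=(18−2·-56/37)/(206/37)=389/103
back: M3=389/103
back: M2=-56/37−8/37·389/103=-240/103
back: M1=4/3−1/4·-240/103=592/309
M: M0=0, M1=592/309, M2=-240/103, M3=389/103, M4=0
seg 0: a=3, c=M0/2=0, d=(M1−M0)/(6·3)=296/2781, b=Δ0−h0·(2M0+M1)/6=-914/309
seg 1: a=-3, c=M1/2=296/309, d=(M2−M1)/(6·3)=-656/2781, b=Δ1−h1·(2M1+M2)/6=-26/309
seg 2: a=-1, c=M2/2=-120/103, d=(M3−M2)/(6·2)=629/1236, b=Δ2−h2·(2M2+M3)/6=-218/309
seg 3: a=-3, c=M3/2=389/206, d=(M4−M3)/(6·1)=-389/618, b=Δ3−h3·(2M3+M4)/6=229/309
t_q=13/2 → seg 2, τ=1/2; S=-1+-218/309·τ+-120/103·τ²+629/1236·τ³=-5209/3296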